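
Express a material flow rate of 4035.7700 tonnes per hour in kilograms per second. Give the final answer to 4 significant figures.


m_dot = 4035.7700 * 1000 / 3600
m_dot = 1121 kg/s


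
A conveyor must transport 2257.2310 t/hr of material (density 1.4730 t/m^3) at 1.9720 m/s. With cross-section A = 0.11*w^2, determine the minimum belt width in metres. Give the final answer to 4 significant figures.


A_req = 2257.2310 / (1.9720 * 1.4730 * 3600) = 0.215856 m^2
w = sqrt(0.215856 / 0.11)
w = 1.401 m


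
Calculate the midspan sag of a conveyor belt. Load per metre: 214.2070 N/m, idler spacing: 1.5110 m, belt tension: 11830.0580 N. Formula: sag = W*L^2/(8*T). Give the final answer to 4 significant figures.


sag = 214.2070 * 1.5110^2 / (8 * 11830.0580)
sag = 0.005168 m


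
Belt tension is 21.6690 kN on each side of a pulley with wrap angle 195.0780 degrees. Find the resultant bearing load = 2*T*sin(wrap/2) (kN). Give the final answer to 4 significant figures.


F = 2 * 21.6690 * sin(195.0780/2 deg)
F = 42.96 kN


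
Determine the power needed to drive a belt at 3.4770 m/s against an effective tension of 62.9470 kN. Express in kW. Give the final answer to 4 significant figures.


P = Te * v = 62.9470 * 3.4770
P = 218.9 kW


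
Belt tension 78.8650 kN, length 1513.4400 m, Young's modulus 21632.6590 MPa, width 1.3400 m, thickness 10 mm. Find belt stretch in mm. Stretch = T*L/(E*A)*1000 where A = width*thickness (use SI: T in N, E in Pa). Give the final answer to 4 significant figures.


A = 1.3400 * 0.01 = 0.01340 m^2
Stretch = 78.8650*1000 * 1513.4400 / (21632.6590e6 * 0.01340) * 1000
Stretch = 411.8 mm


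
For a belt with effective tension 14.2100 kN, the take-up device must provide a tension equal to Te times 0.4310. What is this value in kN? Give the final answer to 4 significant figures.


T_tu = 14.2100 * 0.4310
T_tu = 6.125 kN


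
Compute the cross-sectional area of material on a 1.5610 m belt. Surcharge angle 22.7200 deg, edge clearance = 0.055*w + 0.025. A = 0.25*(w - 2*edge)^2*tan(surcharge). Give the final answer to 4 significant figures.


edge = 0.055*1.5610 + 0.025 = 0.110855 m
ew = 1.5610 - 2*0.110855 = 1.33929 m
A = 0.25 * 1.33929^2 * tan(22.7200 deg)
A = 0.1878 m^2


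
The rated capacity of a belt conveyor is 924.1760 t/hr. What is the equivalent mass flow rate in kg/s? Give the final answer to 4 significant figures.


m_dot = 924.1760 * 1000 / 3600
m_dot = 256.7 kg/s


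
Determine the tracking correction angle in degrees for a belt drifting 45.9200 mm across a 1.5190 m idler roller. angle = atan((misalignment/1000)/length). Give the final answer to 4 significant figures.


misalign_m = 45.9200 / 1000 = 0.045920 m
angle = atan(0.045920 / 1.5190)
angle = 1.732 deg


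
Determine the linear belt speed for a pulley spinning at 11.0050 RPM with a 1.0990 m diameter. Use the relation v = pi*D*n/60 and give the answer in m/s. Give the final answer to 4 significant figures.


v = pi * 1.0990 * 11.0050 / 60
v = 0.6333 m/s


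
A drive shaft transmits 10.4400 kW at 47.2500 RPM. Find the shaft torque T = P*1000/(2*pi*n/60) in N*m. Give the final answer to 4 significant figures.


omega = 2*pi*47.2500/60 = 4.94801 rad/s
T = 10.4400*1000 / 4.94801
T = 2110 N*m


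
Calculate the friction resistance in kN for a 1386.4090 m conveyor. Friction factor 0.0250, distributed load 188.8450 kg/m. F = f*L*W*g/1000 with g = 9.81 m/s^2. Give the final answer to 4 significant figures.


F = 0.0250 * 1386.4090 * 188.8450 * 9.81 / 1000
F = 64.21 kN


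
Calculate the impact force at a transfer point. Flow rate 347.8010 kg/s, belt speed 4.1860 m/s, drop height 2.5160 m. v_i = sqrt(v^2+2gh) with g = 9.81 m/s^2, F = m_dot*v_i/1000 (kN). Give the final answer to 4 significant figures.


v_i = sqrt(4.1860^2 + 2*9.81*2.5160) = 8.17842 m/s
F = 347.8010 * 8.17842 / 1000
F = 2.844 kN


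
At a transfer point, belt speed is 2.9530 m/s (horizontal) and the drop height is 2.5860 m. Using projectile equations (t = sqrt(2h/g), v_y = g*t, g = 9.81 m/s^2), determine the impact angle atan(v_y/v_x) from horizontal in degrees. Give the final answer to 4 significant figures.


t = sqrt(2*2.5860/9.81) = 0.726097 s
v_y = 9.81 * 0.726097 = 7.12301 m/s
angle = atan(7.12301 / 2.9530) = 67.48 deg


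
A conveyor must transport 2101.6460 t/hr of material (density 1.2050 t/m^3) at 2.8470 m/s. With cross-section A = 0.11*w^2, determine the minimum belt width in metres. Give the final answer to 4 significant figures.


A_req = 2101.6460 / (2.8470 * 1.2050 * 3600) = 0.17017 m^2
w = sqrt(0.17017 / 0.11)
w = 1.244 m


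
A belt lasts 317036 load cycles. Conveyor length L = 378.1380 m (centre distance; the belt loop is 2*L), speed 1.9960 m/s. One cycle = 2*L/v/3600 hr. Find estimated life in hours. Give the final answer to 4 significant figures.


cycle_time = 2 * 378.1380 / 1.9960 / 3600 = 0.105249 hr
life = 317036 * 0.105249 = 33370 hours


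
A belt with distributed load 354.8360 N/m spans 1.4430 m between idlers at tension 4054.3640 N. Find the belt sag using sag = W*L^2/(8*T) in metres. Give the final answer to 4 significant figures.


sag = 354.8360 * 1.4430^2 / (8 * 4054.3640)
sag = 0.02278 m


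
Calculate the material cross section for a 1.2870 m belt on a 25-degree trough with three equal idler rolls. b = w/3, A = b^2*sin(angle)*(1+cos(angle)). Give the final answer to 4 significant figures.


b = 1.2870/3 = 0.429 m
A = 0.429^2 * sin(25 deg) * (1 + cos(25 deg))
A = 0.1483 m^2


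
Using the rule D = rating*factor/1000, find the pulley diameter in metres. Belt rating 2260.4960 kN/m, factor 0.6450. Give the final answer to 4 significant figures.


D = 2260.4960 * 0.6450 / 1000
D = 1.458 m


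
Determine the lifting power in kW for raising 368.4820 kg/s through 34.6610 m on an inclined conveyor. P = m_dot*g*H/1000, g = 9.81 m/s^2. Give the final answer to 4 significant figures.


P = 368.4820 * 9.81 * 34.6610 / 1000
P = 125.3 kW


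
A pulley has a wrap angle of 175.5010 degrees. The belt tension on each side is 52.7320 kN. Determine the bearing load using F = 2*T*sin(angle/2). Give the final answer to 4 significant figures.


F = 2 * 52.7320 * sin(175.5010/2 deg)
F = 105.4 kN


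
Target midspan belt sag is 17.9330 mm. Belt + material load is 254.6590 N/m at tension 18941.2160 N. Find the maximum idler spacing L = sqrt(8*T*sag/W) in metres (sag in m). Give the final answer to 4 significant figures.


sag = 17.9330/1000 = 0.017933 m
L = sqrt(8 * 18941.2160 * 0.017933 / 254.6590)
L = 3.267 m


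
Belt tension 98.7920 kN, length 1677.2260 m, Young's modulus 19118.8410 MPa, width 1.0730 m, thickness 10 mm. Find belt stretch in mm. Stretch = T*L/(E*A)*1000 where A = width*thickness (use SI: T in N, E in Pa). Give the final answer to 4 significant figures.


A = 1.0730 * 0.01 = 0.01073 m^2
Stretch = 98.7920*1000 * 1677.2260 / (19118.8410e6 * 0.01073) * 1000
Stretch = 807.7 mm


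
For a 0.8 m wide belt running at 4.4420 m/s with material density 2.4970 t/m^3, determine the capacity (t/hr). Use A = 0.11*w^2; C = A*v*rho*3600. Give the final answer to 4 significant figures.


A = 0.11 * 0.8^2 = 0.0704 m^2
C = 0.0704 * 4.4420 * 2.4970 * 3600
C = 2811 t/hr


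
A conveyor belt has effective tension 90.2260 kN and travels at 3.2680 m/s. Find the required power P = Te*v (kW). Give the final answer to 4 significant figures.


P = Te * v = 90.2260 * 3.2680
P = 294.9 kW


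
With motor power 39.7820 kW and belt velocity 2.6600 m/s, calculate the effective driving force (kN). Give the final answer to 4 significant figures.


Te = P / v = 39.7820 / 2.6600
Te = 14.96 kN


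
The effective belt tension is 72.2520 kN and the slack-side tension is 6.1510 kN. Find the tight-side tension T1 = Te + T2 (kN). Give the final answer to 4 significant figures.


T1 = Te + T2 = 72.2520 + 6.1510
T1 = 78.40 kN


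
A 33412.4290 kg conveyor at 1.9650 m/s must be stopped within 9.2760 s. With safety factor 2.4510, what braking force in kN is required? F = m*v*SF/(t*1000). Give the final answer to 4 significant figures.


F = 33412.4290 * 1.9650 / 9.2760 * 2.4510 / 1000
F = 17.35 kN


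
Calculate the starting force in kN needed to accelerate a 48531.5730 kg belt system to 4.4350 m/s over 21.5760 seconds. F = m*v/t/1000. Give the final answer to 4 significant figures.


F = 48531.5730 * 4.4350 / 21.5760 / 1000
F = 9.976 kN


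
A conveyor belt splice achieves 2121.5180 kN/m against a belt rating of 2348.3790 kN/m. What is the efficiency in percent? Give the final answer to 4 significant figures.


Eff = 2121.5180 / 2348.3790 * 100
Eff = 90.34 %


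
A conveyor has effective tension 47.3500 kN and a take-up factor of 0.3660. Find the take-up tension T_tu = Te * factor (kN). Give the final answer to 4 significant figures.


T_tu = 47.3500 * 0.3660
T_tu = 17.33 kN


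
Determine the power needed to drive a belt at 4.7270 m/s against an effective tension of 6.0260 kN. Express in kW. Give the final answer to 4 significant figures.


P = Te * v = 6.0260 * 4.7270
P = 28.48 kW


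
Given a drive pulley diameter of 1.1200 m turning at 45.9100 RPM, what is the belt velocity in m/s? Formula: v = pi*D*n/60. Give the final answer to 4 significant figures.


v = pi * 1.1200 * 45.9100 / 60
v = 2.692 m/s


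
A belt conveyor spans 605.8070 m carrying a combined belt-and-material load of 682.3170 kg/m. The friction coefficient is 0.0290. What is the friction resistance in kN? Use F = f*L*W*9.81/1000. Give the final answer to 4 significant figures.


F = 0.0290 * 605.8070 * 682.3170 * 9.81 / 1000
F = 117.6 kN


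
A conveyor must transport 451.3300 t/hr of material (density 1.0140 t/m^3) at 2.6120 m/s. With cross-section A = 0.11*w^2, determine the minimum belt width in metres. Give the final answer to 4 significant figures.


A_req = 451.3300 / (2.6120 * 1.0140 * 3600) = 0.0473348 m^2
w = sqrt(0.0473348 / 0.11)
w = 0.6560 m


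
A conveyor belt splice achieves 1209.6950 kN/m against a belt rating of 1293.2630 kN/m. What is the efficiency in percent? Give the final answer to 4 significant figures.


Eff = 1209.6950 / 1293.2630 * 100
Eff = 93.54 %


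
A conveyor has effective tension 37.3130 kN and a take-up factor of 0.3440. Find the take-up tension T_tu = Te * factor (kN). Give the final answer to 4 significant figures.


T_tu = 37.3130 * 0.3440
T_tu = 12.84 kN


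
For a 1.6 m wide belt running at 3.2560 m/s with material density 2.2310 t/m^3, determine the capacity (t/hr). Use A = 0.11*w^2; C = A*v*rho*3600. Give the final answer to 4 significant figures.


A = 0.11 * 1.6^2 = 0.2816 m^2
C = 0.2816 * 3.2560 * 2.2310 * 3600
C = 7364 t/hr


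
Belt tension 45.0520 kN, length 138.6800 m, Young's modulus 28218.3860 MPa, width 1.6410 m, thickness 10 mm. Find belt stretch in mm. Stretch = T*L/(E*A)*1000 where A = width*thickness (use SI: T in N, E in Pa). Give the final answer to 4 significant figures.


A = 1.6410 * 0.01 = 0.01641 m^2
Stretch = 45.0520*1000 * 138.6800 / (28218.3860e6 * 0.01641) * 1000
Stretch = 13.49 mm


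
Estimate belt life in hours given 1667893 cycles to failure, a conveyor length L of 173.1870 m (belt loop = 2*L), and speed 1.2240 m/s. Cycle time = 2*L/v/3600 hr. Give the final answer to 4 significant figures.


cycle_time = 2 * 173.1870 / 1.2240 / 3600 = 0.078607 hr
life = 1667893 * 0.078607 = 131100 hours


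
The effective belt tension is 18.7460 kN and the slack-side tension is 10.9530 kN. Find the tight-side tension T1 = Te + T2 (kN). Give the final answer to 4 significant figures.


T1 = Te + T2 = 18.7460 + 10.9530
T1 = 29.70 kN


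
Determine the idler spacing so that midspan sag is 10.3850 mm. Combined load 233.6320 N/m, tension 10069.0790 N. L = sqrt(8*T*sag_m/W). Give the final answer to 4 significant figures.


sag = 10.3850/1000 = 0.010385 m
L = sqrt(8 * 10069.0790 * 0.010385 / 233.6320)
L = 1.892 m


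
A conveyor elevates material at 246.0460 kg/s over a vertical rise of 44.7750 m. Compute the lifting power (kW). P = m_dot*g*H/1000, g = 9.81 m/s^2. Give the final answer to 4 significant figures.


P = 246.0460 * 9.81 * 44.7750 / 1000
P = 108.1 kW


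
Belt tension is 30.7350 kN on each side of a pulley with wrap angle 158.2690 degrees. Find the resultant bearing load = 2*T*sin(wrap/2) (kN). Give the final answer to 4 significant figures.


F = 2 * 30.7350 * sin(158.2690/2 deg)
F = 60.37 kN


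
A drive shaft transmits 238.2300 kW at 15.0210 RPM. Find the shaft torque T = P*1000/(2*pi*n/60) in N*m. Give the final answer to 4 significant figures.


omega = 2*pi*15.0210/60 = 1.573 rad/s
T = 238.2300*1000 / 1.573
T = 151400 N*m


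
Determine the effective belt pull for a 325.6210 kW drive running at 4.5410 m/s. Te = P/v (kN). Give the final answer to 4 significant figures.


Te = P / v = 325.6210 / 4.5410
Te = 71.71 kN


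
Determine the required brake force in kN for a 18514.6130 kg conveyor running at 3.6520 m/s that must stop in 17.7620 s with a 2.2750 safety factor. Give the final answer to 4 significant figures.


F = 18514.6130 * 3.6520 / 17.7620 * 2.2750 / 1000
F = 8.660 kN


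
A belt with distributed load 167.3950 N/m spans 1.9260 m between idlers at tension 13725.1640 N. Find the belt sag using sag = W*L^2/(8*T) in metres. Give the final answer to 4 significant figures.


sag = 167.3950 * 1.9260^2 / (8 * 13725.1640)
sag = 0.005655 m


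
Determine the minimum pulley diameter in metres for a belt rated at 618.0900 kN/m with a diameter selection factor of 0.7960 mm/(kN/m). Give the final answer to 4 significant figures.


D = 618.0900 * 0.7960 / 1000
D = 0.4920 m


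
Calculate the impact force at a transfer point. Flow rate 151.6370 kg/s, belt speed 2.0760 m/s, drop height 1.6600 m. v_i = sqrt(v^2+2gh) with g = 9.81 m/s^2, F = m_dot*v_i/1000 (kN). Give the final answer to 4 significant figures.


v_i = sqrt(2.0760^2 + 2*9.81*1.6600) = 6.07281 m/s
F = 151.6370 * 6.07281 / 1000
F = 0.9209 kN


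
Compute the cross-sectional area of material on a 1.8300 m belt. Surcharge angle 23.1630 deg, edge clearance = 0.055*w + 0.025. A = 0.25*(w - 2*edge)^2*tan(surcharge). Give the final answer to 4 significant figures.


edge = 0.055*1.8300 + 0.025 = 0.12565 m
ew = 1.8300 - 2*0.12565 = 1.5787 m
A = 0.25 * 1.5787^2 * tan(23.1630 deg)
A = 0.2666 m^2


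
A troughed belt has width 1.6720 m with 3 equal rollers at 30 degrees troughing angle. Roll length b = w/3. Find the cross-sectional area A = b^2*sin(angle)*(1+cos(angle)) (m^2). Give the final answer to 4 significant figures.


b = 1.6720/3 = 0.557333 m
A = 0.557333^2 * sin(30 deg) * (1 + cos(30 deg))
A = 0.2898 m^2


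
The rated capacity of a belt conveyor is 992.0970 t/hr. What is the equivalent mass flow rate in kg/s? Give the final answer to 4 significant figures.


m_dot = 992.0970 * 1000 / 3600
m_dot = 275.6 kg/s


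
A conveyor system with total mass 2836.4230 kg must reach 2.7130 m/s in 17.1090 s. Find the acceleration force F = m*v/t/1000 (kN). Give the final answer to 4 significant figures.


F = 2836.4230 * 2.7130 / 17.1090 / 1000
F = 0.4498 kN


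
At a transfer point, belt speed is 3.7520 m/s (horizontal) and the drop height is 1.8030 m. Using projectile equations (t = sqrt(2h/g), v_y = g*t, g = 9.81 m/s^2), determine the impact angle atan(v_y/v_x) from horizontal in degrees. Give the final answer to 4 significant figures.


t = sqrt(2*1.8030/9.81) = 0.606287 s
v_y = 9.81 * 0.606287 = 5.94768 m/s
angle = atan(5.94768 / 3.7520) = 57.75 deg


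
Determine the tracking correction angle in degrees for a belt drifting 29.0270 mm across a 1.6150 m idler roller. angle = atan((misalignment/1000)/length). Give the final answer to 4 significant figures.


misalign_m = 29.0270 / 1000 = 0.029027 m
angle = atan(0.029027 / 1.6150)
angle = 1.030 deg


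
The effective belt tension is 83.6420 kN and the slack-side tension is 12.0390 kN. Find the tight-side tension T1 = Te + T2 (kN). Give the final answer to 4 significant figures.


T1 = Te + T2 = 83.6420 + 12.0390
T1 = 95.68 kN


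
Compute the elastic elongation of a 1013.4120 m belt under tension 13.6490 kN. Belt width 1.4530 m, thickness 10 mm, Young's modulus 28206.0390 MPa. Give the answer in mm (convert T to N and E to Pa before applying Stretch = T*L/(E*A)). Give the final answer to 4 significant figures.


A = 1.4530 * 0.01 = 0.01453 m^2
Stretch = 13.6490*1000 * 1013.4120 / (28206.0390e6 * 0.01453) * 1000
Stretch = 33.75 mm


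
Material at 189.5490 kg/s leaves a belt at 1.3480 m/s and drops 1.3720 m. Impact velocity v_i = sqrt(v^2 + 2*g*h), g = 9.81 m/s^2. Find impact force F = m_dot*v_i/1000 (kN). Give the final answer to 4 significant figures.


v_i = sqrt(1.3480^2 + 2*9.81*1.3720) = 5.36057 m/s
F = 189.5490 * 5.36057 / 1000
F = 1.016 kN


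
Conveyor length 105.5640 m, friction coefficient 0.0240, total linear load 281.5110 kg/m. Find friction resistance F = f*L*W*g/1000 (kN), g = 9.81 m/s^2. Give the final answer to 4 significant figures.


F = 0.0240 * 105.5640 * 281.5110 * 9.81 / 1000
F = 6.997 kN


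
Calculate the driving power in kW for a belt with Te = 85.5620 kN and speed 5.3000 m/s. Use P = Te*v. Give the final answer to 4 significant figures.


P = Te * v = 85.5620 * 5.3000
P = 453.5 kW


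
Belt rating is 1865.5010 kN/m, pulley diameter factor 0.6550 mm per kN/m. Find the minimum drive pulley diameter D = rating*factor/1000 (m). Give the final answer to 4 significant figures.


D = 1865.5010 * 0.6550 / 1000
D = 1.222 m


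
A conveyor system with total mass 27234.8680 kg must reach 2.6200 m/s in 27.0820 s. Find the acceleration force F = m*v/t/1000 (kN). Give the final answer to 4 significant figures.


F = 27234.8680 * 2.6200 / 27.0820 / 1000
F = 2.635 kN


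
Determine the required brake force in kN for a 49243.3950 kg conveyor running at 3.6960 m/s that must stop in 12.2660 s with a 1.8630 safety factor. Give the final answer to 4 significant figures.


F = 49243.3950 * 3.6960 / 12.2660 * 1.8630 / 1000
F = 27.64 kN


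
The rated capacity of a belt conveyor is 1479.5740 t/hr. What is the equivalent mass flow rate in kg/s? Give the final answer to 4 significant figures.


m_dot = 1479.5740 * 1000 / 3600
m_dot = 411.0 kg/s


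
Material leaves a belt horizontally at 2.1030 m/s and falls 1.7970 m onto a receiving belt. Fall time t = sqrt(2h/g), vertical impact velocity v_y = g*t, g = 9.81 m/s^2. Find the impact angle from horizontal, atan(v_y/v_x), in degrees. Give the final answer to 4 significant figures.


t = sqrt(2*1.7970/9.81) = 0.605278 s
v_y = 9.81 * 0.605278 = 5.93778 m/s
angle = atan(5.93778 / 2.1030) = 70.50 deg


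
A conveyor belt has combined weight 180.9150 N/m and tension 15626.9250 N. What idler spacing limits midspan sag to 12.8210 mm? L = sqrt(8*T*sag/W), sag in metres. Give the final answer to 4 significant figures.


sag = 12.8210/1000 = 0.012821 m
L = sqrt(8 * 15626.9250 * 0.012821 / 180.9150)
L = 2.976 m


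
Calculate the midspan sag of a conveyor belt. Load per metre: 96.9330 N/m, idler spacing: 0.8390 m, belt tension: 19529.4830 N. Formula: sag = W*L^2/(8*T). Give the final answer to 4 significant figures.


sag = 96.9330 * 0.8390^2 / (8 * 19529.4830)
sag = 0.0004367 m


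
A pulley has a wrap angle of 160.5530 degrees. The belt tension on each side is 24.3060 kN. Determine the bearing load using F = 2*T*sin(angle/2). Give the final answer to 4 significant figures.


F = 2 * 24.3060 * sin(160.5530/2 deg)
F = 47.91 kN


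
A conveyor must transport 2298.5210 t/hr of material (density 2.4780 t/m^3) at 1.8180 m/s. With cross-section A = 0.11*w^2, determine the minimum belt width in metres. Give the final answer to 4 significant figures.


A_req = 2298.5210 / (1.8180 * 2.4780 * 3600) = 0.141726 m^2
w = sqrt(0.141726 / 0.11)
w = 1.135 m


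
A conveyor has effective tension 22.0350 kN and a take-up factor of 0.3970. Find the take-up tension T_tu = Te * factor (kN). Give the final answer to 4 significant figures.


T_tu = 22.0350 * 0.3970
T_tu = 8.748 kN


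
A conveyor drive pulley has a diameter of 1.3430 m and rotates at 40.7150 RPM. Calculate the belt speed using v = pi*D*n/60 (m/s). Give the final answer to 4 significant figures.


v = pi * 1.3430 * 40.7150 / 60
v = 2.863 m/s


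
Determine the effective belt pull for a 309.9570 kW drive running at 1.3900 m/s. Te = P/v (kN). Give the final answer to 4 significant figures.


Te = P / v = 309.9570 / 1.3900
Te = 223.0 kN


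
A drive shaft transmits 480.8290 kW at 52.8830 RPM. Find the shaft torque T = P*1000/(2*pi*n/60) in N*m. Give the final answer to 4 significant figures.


omega = 2*pi*52.8830/60 = 5.53789 rad/s
T = 480.8290*1000 / 5.53789
T = 86830 N*m


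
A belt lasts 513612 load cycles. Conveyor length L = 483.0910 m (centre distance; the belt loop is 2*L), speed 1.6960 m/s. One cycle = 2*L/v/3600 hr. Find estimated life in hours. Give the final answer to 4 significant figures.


cycle_time = 2 * 483.0910 / 1.6960 / 3600 = 0.158245 hr
life = 513612 * 0.158245 = 81280 hours


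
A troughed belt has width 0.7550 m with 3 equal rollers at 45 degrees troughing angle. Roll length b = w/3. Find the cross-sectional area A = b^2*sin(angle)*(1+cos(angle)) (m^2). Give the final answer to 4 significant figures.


b = 0.7550/3 = 0.251667 m
A = 0.251667^2 * sin(45 deg) * (1 + cos(45 deg))
A = 0.07645 m^2


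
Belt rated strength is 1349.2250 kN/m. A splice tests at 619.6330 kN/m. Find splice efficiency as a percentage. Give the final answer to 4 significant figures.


Eff = 619.6330 / 1349.2250 * 100
Eff = 45.93 %


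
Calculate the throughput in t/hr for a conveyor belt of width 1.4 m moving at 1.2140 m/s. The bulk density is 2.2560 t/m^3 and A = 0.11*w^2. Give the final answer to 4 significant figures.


A = 0.11 * 1.4^2 = 0.2156 m^2
C = 0.2156 * 1.2140 * 2.2560 * 3600
C = 2126 t/hr


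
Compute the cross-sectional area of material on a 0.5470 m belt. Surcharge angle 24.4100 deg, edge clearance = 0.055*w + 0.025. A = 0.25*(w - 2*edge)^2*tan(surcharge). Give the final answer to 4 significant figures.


edge = 0.055*0.5470 + 0.025 = 0.055085 m
ew = 0.5470 - 2*0.055085 = 0.43683 m
A = 0.25 * 0.43683^2 * tan(24.4100 deg)
A = 0.02165 m^2


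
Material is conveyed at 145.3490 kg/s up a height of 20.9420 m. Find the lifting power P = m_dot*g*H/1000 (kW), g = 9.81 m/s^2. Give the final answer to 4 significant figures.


P = 145.3490 * 9.81 * 20.9420 / 1000
P = 29.86 kW


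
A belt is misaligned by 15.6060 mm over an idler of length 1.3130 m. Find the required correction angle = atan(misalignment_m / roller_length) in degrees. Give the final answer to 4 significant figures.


misalign_m = 15.6060 / 1000 = 0.015606 m
angle = atan(0.015606 / 1.3130)
angle = 0.6810 deg


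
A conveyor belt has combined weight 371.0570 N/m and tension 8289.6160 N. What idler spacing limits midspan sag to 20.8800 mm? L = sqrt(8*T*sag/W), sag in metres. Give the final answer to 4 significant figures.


sag = 20.8800/1000 = 0.020880 m
L = sqrt(8 * 8289.6160 * 0.020880 / 371.0570)
L = 1.932 m


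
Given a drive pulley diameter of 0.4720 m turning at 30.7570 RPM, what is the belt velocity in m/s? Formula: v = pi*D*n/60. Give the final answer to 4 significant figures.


v = pi * 0.4720 * 30.7570 / 60
v = 0.7601 m/s


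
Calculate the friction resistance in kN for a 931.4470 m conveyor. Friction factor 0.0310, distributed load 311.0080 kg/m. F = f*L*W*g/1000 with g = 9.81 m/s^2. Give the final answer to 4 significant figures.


F = 0.0310 * 931.4470 * 311.0080 * 9.81 / 1000
F = 88.10 kN


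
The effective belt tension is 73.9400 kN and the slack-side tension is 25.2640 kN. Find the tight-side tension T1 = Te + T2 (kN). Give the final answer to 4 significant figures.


T1 = Te + T2 = 73.9400 + 25.2640
T1 = 99.20 kN


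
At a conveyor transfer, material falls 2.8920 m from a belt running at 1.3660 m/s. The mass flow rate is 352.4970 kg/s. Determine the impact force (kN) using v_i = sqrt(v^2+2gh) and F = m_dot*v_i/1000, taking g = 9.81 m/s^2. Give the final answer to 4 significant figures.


v_i = sqrt(1.3660^2 + 2*9.81*2.8920) = 7.65552 m/s
F = 352.4970 * 7.65552 / 1000
F = 2.699 kN


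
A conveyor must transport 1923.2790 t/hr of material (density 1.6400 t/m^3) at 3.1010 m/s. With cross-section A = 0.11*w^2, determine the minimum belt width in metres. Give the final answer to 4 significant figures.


A_req = 1923.2790 / (3.1010 * 1.6400 * 3600) = 0.10505 m^2
w = sqrt(0.10505 / 0.11)
w = 0.9772 m


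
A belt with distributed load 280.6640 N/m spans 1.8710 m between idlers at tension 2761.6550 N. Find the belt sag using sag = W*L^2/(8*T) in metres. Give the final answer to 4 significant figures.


sag = 280.6640 * 1.8710^2 / (8 * 2761.6550)
sag = 0.04447 m


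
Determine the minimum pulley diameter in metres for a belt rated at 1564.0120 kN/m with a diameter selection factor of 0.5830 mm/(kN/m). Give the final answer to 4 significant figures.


D = 1564.0120 * 0.5830 / 1000
D = 0.9118 m


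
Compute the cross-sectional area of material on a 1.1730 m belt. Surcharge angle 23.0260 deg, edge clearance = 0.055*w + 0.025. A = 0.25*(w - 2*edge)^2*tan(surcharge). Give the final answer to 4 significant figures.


edge = 0.055*1.1730 + 0.025 = 0.089515 m
ew = 1.1730 - 2*0.089515 = 0.99397 m
A = 0.25 * 0.99397^2 * tan(23.0260 deg)
A = 0.1050 m^2


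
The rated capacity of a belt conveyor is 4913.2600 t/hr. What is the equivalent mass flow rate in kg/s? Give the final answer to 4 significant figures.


m_dot = 4913.2600 * 1000 / 3600
m_dot = 1365 kg/s


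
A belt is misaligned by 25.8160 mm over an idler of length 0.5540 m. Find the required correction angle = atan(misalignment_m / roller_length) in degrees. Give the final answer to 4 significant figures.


misalign_m = 25.8160 / 1000 = 0.025816 m
angle = atan(0.025816 / 0.5540)
angle = 2.668 deg


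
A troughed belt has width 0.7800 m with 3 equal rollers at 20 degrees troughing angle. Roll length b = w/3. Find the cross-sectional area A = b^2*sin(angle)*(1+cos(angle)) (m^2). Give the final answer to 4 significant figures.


b = 0.7800/3 = 0.26 m
A = 0.26^2 * sin(20 deg) * (1 + cos(20 deg))
A = 0.04485 m^2


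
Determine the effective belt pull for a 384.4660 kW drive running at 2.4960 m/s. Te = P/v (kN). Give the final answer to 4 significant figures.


Te = P / v = 384.4660 / 2.4960
Te = 154.0 kN


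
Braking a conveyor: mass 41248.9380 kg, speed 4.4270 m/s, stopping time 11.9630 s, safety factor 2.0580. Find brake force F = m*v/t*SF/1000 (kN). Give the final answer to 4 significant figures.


F = 41248.9380 * 4.4270 / 11.9630 * 2.0580 / 1000
F = 31.41 kN


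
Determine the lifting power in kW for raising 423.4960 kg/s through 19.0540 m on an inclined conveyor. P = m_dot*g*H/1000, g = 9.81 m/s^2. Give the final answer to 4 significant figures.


P = 423.4960 * 9.81 * 19.0540 / 1000
P = 79.16 kW


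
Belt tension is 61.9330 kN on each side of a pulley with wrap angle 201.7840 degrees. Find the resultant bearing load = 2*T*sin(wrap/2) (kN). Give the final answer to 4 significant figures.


F = 2 * 61.9330 * sin(201.7840/2 deg)
F = 121.6 kN


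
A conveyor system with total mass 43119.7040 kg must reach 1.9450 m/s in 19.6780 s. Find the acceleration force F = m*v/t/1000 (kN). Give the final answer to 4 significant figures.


F = 43119.7040 * 1.9450 / 19.6780 / 1000
F = 4.262 kN


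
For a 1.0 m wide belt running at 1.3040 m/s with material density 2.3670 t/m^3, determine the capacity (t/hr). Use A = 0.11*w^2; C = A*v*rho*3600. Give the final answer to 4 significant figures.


A = 0.11 * 1.0^2 = 0.11 m^2
C = 0.11 * 1.3040 * 2.3670 * 3600
C = 1222 t/hr


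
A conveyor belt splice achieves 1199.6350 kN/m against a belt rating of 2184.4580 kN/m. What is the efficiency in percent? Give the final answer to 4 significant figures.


Eff = 1199.6350 / 2184.4580 * 100
Eff = 54.92 %


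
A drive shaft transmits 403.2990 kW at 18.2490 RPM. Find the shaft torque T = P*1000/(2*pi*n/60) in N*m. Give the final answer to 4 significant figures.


omega = 2*pi*18.2490/60 = 1.91103 rad/s
T = 403.2990*1000 / 1.91103
T = 211000 N*m


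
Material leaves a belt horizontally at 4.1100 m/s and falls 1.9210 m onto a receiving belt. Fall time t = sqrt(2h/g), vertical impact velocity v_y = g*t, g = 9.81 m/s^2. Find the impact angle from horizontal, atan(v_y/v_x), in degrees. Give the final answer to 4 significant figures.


t = sqrt(2*1.9210/9.81) = 0.625812 s
v_y = 9.81 * 0.625812 = 6.13922 m/s
angle = atan(6.13922 / 4.1100) = 56.20 deg


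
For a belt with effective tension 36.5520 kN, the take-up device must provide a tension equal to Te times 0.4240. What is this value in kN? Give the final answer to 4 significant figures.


T_tu = 36.5520 * 0.4240
T_tu = 15.50 kN


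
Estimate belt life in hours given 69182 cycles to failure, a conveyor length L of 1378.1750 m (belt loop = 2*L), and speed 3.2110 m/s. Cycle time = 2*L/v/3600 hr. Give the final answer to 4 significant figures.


cycle_time = 2 * 1378.1750 / 3.2110 / 3600 = 0.238447 hr
life = 69182 * 0.238447 = 16500 hours


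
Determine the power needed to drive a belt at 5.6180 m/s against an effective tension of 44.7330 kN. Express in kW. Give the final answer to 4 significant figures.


P = Te * v = 44.7330 * 5.6180
P = 251.3 kW


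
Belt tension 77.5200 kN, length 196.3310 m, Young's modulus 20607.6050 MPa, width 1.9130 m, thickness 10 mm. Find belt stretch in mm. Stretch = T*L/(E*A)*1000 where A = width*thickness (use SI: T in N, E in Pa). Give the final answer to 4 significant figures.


A = 1.9130 * 0.01 = 0.01913 m^2
Stretch = 77.5200*1000 * 196.3310 / (20607.6050e6 * 0.01913) * 1000
Stretch = 38.61 mm


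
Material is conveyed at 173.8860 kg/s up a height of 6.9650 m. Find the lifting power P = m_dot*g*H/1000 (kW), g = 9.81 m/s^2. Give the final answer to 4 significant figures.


P = 173.8860 * 9.81 * 6.9650 / 1000
P = 11.88 kW


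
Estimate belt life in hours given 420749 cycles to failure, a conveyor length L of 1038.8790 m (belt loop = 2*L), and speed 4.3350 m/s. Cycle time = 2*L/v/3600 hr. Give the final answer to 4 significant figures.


cycle_time = 2 * 1038.8790 / 4.3350 / 3600 = 0.133138 hr
life = 420749 * 0.133138 = 56020 hours


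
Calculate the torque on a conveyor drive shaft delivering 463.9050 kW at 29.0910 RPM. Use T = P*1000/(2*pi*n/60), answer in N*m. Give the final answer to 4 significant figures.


omega = 2*pi*29.0910/60 = 3.0464 rad/s
T = 463.9050*1000 / 3.0464
T = 152300 N*m


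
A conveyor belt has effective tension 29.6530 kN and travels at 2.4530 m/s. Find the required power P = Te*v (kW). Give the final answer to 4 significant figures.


P = Te * v = 29.6530 * 2.4530
P = 72.74 kW


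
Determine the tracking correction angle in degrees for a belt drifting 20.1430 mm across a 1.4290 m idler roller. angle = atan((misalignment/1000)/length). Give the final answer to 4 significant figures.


misalign_m = 20.1430 / 1000 = 0.020143 m
angle = atan(0.020143 / 1.4290)
angle = 0.8076 deg


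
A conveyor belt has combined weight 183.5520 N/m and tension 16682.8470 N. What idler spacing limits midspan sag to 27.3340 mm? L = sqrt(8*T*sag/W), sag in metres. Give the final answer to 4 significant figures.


sag = 27.3340/1000 = 0.027334 m
L = sqrt(8 * 16682.8470 * 0.027334 / 183.5520)
L = 4.458 m


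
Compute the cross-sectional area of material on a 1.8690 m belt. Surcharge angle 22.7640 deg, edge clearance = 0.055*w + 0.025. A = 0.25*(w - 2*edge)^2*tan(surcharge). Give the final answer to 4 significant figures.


edge = 0.055*1.8690 + 0.025 = 0.127795 m
ew = 1.8690 - 2*0.127795 = 1.61341 m
A = 0.25 * 1.61341^2 * tan(22.7640 deg)
A = 0.2731 m^2


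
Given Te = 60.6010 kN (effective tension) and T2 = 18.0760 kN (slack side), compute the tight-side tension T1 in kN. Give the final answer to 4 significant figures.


T1 = Te + T2 = 60.6010 + 18.0760
T1 = 78.68 kN


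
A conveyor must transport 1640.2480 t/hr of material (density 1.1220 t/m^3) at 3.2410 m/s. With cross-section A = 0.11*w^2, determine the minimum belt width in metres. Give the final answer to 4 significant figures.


A_req = 1640.2480 / (3.2410 * 1.1220 * 3600) = 0.125295 m^2
w = sqrt(0.125295 / 0.11)
w = 1.067 m


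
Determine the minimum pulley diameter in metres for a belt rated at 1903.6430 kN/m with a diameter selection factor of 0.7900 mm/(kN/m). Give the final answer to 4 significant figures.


D = 1903.6430 * 0.7900 / 1000
D = 1.504 m


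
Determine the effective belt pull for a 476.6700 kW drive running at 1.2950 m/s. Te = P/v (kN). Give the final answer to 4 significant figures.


Te = P / v = 476.6700 / 1.2950
Te = 368.1 kN


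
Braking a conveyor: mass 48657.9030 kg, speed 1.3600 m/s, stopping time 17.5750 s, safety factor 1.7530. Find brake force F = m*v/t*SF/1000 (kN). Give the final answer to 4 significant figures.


F = 48657.9030 * 1.3600 / 17.5750 * 1.7530 / 1000
F = 6.601 kN


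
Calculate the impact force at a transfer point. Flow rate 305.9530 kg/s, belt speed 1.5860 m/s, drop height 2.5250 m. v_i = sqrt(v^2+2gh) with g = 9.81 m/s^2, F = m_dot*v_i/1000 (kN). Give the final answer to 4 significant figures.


v_i = sqrt(1.5860^2 + 2*9.81*2.5250) = 7.21498 m/s
F = 305.9530 * 7.21498 / 1000
F = 2.207 kN


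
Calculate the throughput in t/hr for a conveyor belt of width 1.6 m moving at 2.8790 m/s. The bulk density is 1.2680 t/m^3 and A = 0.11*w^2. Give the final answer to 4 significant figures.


A = 0.11 * 1.6^2 = 0.2816 m^2
C = 0.2816 * 2.8790 * 1.2680 * 3600
C = 3701 t/hr


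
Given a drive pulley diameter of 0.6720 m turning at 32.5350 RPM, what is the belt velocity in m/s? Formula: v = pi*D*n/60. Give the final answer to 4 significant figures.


v = pi * 0.6720 * 32.5350 / 60
v = 1.145 m/s


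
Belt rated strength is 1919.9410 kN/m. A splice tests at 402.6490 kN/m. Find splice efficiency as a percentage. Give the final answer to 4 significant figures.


Eff = 402.6490 / 1919.9410 * 100
Eff = 20.97 %


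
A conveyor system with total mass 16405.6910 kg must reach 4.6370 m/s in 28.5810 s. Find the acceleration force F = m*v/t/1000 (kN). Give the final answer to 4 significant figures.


F = 16405.6910 * 4.6370 / 28.5810 / 1000
F = 2.662 kN


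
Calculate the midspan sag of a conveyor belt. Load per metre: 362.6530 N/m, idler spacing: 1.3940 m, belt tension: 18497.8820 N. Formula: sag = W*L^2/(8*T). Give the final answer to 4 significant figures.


sag = 362.6530 * 1.3940^2 / (8 * 18497.8820)
sag = 0.004762 m


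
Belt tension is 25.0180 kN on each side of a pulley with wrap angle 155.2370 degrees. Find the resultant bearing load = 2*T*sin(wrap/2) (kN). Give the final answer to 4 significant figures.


F = 2 * 25.0180 * sin(155.2370/2 deg)
F = 48.87 kN


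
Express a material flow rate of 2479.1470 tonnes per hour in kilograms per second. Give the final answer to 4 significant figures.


m_dot = 2479.1470 * 1000 / 3600
m_dot = 688.7 kg/s


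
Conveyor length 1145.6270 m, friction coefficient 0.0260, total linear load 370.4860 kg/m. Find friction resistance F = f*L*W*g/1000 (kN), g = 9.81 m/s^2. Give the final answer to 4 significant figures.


F = 0.0260 * 1145.6270 * 370.4860 * 9.81 / 1000
F = 108.3 kN


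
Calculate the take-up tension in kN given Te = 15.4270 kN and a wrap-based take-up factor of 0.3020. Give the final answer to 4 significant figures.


T_tu = 15.4270 * 0.3020
T_tu = 4.659 kN


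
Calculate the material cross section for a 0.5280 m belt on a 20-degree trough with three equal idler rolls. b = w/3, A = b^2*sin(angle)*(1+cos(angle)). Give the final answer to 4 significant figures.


b = 0.5280/3 = 0.176 m
A = 0.176^2 * sin(20 deg) * (1 + cos(20 deg))
A = 0.02055 m^2


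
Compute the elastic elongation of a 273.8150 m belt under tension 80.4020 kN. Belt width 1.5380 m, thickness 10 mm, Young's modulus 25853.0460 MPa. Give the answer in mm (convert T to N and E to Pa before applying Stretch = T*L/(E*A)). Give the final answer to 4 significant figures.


A = 1.5380 * 0.01 = 0.01538 m^2
Stretch = 80.4020*1000 * 273.8150 / (25853.0460e6 * 0.01538) * 1000
Stretch = 55.37 mm


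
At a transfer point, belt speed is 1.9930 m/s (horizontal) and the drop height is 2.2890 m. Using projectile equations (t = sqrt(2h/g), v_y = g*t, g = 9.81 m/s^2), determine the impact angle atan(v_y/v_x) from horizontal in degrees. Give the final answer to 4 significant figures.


t = sqrt(2*2.2890/9.81) = 0.68313 s
v_y = 9.81 * 0.68313 = 6.70151 m/s
angle = atan(6.70151 / 1.9930) = 73.44 deg


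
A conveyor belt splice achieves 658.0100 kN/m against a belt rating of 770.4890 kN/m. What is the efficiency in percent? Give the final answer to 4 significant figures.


Eff = 658.0100 / 770.4890 * 100
Eff = 85.40 %


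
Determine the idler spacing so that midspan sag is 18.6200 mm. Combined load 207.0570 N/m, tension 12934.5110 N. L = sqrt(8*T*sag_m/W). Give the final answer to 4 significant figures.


sag = 18.6200/1000 = 0.018620 m
L = sqrt(8 * 12934.5110 * 0.018620 / 207.0570)
L = 3.050 m


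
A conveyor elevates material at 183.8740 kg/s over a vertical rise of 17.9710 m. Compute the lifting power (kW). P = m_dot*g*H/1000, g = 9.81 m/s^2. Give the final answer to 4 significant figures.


P = 183.8740 * 9.81 * 17.9710 / 1000
P = 32.42 kW


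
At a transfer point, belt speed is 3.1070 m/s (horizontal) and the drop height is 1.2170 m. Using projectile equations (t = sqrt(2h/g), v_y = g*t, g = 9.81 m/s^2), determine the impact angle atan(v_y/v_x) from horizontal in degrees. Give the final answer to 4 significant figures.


t = sqrt(2*1.2170/9.81) = 0.498111 s
v_y = 9.81 * 0.498111 = 4.88647 m/s
angle = atan(4.88647 / 3.1070) = 57.55 deg


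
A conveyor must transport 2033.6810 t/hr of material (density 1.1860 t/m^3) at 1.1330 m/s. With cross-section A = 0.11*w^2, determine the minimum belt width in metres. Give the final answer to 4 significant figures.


A_req = 2033.6810 / (1.1330 * 1.1860 * 3600) = 0.420403 m^2
w = sqrt(0.420403 / 0.11)
w = 1.955 m


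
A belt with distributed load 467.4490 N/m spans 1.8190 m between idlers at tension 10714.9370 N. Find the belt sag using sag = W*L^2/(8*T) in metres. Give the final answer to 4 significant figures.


sag = 467.4490 * 1.8190^2 / (8 * 10714.9370)
sag = 0.01804 m


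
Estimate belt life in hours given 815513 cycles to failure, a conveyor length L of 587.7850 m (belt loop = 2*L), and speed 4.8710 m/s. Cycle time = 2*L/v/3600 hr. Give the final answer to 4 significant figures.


cycle_time = 2 * 587.7850 / 4.8710 / 3600 = 0.0670391 hr
life = 815513 * 0.0670391 = 54670 hours


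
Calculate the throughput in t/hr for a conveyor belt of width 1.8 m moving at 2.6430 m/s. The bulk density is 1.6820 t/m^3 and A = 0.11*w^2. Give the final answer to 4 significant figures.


A = 0.11 * 1.8^2 = 0.3564 m^2
C = 0.3564 * 2.6430 * 1.6820 * 3600
C = 5704 t/hr


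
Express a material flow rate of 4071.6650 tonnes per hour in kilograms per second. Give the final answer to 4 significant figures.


m_dot = 4071.6650 * 1000 / 3600
m_dot = 1131 kg/s


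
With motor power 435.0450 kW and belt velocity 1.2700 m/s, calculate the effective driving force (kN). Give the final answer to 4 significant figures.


Te = P / v = 435.0450 / 1.2700
Te = 342.6 kN


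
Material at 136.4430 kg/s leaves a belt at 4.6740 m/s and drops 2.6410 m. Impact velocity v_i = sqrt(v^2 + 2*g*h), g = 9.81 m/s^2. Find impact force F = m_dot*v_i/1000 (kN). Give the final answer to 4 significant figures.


v_i = sqrt(4.6740^2 + 2*9.81*2.6410) = 8.5827 m/s
F = 136.4430 * 8.5827 / 1000
F = 1.171 kN
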